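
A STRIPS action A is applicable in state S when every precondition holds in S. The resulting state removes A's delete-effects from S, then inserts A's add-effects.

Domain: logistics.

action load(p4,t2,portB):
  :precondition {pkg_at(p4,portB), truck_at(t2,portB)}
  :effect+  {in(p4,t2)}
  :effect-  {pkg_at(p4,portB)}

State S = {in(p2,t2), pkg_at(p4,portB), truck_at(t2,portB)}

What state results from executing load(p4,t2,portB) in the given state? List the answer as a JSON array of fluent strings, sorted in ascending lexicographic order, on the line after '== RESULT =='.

Compute (S \ del) ∪ add:
  pre ⊆ S: {pkg_at(p4,portB), truck_at(t2,portB)} ⊆ S  — applicable
  S \ del = {in(p2,t2), truck_at(t2,portB)}
  ∪ add   = {in(p2,t2), in(p4,t2), truck_at(t2,portB)}

== RESULT ==
["in(p2,t2)", "in(p4,t2)", "truck_at(t2,portB)"]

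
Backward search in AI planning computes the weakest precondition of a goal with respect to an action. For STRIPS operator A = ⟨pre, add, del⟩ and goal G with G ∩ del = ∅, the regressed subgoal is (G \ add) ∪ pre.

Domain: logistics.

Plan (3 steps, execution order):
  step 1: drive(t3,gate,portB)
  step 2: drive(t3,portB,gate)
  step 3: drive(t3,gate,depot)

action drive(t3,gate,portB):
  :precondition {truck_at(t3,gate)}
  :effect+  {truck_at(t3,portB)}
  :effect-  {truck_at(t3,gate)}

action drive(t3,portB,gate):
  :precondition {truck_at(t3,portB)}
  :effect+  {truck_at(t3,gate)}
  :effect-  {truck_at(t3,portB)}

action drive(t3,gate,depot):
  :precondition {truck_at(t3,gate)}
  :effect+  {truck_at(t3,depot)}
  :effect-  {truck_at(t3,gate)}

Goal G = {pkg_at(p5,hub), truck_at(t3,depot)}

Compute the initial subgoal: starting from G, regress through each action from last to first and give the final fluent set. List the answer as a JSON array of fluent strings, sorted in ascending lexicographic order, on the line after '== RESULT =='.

Work backward from the goal:
  through step 3 (drive(t3,gate,depot)): drop {truck_at(t3,depot)}, keep {pkg_at(p5,hub)}, require {truck_at(t3,gate)}
    → {pkg_at(p5,hub), truck_at(t3,gate)}
  through step 2 (drive(t3,portB,gate)): drop {truck_at(t3,gate)}, keep {pkg_at(p5,hub)}, require {truck_at(t3,portB)}
    → {pkg_at(p5,hub), truck_at(t3,portB)}
  through step 1 (drive(t3,gate,portB)): drop {truck_at(t3,portB)}, keep {pkg_at(p5,hub)}, require {truck_at(t3,gate)}
    → {pkg_at(p5,hub), truck_at(t3,gate)}

== RESULT ==
["pkg_at(p5,hub)", "truck_at(t3,gate)"]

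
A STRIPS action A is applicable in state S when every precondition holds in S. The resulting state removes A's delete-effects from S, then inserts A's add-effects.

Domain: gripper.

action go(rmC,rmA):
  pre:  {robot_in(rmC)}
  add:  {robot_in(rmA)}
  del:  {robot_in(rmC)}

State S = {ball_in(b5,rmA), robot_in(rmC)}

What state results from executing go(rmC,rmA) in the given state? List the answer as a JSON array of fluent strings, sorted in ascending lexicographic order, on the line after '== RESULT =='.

Progress:
  pre ⊆ S: {robot_in(rmC)} ⊆ S  — applicable
  S \ del = {ball_in(b5,rmA)}
  ∪ add   = {ball_in(b5,rmA), robot_in(rmA)}

== RESULT ==
["ball_in(b5,rmA)", "robot_in(rmA)"]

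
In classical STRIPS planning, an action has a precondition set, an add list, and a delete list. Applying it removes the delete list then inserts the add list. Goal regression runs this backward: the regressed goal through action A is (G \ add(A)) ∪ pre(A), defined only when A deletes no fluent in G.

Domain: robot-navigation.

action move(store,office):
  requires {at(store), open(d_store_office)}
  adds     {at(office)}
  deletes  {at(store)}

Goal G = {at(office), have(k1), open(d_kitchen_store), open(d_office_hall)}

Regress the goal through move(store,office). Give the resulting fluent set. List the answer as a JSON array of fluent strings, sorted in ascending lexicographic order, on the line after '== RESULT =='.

Compute (G \ add) ∪ pre:
  G ∩ del = {}  (empty — regression defined)
  G \ add = {at(office), have(k1), open(d_kitchen_store), open(d_office_hall)} \ {at(office)} = {have(k1), open(d_kitchen_store), open(d_office_hall)}
  ∪ pre   = {have(k1), open(d_kitchen_store), open(d_office_hall)} ∪ {at(store), open(d_store_office)}
          = {at(store), have(k1), open(d_kitchen_store), open(d_office_hall), open(d_store_office)}

== RESULT ==
["at(store)", "have(k1)", "open(d_kitchen_store)", "open(d_office_hall)", "open(d_store_office)"]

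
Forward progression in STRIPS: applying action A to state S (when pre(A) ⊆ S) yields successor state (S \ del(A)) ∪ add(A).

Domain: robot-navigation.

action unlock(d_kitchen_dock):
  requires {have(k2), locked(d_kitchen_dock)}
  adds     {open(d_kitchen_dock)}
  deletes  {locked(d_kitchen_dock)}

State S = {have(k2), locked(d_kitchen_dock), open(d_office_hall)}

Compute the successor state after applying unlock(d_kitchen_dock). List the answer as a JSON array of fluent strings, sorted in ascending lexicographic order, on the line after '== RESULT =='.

Compute (S \ del) ∪ add:
  pre ⊆ S: {have(k2), locked(d_kitchen_dock)} ⊆ S  — applicable
  S \ del = {have(k2), open(d_office_hall)}
  ∪ add   = {have(k2), open(d_kitchen_dock), open(d_office_hall)}

== RESULT ==
["have(k2)", "open(d_kitchen_dock)", "open(d_office_hall)"]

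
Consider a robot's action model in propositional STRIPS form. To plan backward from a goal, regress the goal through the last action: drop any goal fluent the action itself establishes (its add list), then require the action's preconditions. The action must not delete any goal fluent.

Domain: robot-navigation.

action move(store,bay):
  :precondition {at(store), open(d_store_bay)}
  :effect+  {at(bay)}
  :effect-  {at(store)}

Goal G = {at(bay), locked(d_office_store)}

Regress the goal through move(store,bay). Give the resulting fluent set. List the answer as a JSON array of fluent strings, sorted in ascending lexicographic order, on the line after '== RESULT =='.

Regress:
  G ∩ del = {}  (empty — regression defined)
  G \ add = {at(bay), locked(d_office_store)} \ {at(bay)} = {locked(d_office_store)}
  ∪ pre   = {locked(d_office_store)} ∪ {at(store), open(d_store_bay)}
          = {at(store), locked(d_office_store), open(d_store_bay)}

== RESULT ==
["at(store)", "locked(d_office_store)", "open(d_store_bay)"]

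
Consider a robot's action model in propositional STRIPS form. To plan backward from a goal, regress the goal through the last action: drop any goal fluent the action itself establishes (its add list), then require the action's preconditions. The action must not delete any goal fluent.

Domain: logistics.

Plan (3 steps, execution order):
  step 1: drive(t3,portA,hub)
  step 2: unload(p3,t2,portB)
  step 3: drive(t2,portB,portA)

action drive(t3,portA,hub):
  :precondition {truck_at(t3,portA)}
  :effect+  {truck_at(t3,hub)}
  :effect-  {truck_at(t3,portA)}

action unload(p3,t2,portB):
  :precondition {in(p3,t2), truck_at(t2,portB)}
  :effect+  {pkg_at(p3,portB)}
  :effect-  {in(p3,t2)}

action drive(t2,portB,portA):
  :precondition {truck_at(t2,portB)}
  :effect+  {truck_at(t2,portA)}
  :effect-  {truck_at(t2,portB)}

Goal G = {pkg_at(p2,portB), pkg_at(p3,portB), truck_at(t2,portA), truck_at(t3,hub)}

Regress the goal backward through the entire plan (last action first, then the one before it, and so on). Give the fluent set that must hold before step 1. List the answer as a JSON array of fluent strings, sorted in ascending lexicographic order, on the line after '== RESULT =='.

Work backward from the goal:
  through step 3 (drive(t2,portB,portA)): drop {truck_at(t2,portA)}, keep {pkg_at(p2,portB), pkg_at(p3,portB), truck_at(t3,hub)}, require {truck_at(t2,portB)}
    → {pkg_at(p2,portB), pkg_at(p3,portB), truck_at(t2,portB), truck_at(t3,hub)}
  through step 2 (unload(p3,t2,portB)): drop {pkg_at(p3,portB)}, keep {pkg_at(p2,portB), truck_at(t2,portB), truck_at(t3,hub)}, require {in(p3,t2), truck_at(t2,portB)}
    → {in(p3,t2), pkg_at(p2,portB), truck_at(t2,portB), truck_at(t3,hub)}
  through step 1 (drive(t3,portA,hub)): drop {truck_at(t3,hub)}, keep {in(p3,t2), pkg_at(p2,portB), truck_at(t2,portB)}, require {truck_at(t3,portA)}
    → {in(p3,t2), pkg_at(p2,portB), truck_at(t2,portB), truck_at(t3,portA)}

== RESULT ==
["in(p3,t2)", "pkg_at(p2,portB)", "truck_at(t2,portB)", "truck_at(t3,portA)"]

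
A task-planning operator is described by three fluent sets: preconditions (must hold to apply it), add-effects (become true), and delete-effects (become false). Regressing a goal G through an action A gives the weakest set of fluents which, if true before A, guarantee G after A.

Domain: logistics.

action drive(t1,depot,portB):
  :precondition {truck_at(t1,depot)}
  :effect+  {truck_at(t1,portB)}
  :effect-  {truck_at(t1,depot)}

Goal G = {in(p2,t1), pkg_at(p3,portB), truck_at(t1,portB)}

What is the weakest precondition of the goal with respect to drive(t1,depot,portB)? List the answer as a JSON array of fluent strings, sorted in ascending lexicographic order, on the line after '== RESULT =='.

Compute (G \ add) ∪ pre:
  G ∩ del = {}  (empty — regression defined)
  G \ add = {in(p2,t1), pkg_at(p3,portB), truck_at(t1,portB)} \ {truck_at(t1,portB)} = {in(p2,t1), pkg_at(p3,portB)}
  ∪ pre   = {in(p2,t1), pkg_at(p3,portB)} ∪ {truck_at(t1,depot)}
          = {in(p2,t1), pkg_at(p3,portB), truck_at(t1,depot)}

== RESULT ==
["in(p2,t1)", "pkg_at(p3,portB)", "truck_at(t1,depot)"]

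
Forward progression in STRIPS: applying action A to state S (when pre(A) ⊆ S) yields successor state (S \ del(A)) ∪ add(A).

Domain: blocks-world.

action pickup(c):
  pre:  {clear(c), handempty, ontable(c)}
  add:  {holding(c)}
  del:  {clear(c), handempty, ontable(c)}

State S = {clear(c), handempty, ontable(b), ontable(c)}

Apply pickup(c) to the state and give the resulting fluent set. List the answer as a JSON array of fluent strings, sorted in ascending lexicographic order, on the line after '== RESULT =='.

Compute (S \ del) ∪ add:
  pre ⊆ S: {clear(c), handempty, ontable(c)} ⊆ S  — applicable
  S \ del = {ontable(b)}
  ∪ add   = {holding(c), ontable(b)}

== RESULT ==
["holding(c)", "ontable(b)"]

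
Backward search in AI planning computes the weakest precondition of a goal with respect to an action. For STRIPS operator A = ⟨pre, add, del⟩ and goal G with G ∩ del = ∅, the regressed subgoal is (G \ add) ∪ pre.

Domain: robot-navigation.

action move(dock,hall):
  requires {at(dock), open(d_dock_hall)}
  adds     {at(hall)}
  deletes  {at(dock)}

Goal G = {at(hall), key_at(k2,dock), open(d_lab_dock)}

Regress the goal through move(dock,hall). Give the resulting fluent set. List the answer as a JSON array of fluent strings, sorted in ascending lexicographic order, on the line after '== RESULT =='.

Compute (G \ add) ∪ pre:
  G ∩ del = {}  (empty — regression defined)
  G \ add = {at(hall), key_at(k2,dock), open(d_lab_dock)} \ {at(hall)} = {key_at(k2,dock), open(d_lab_dock)}
  ∪ pre   = {key_at(k2,dock), open(d_lab_dock)} ∪ {at(dock), open(d_dock_hall)}
          = {at(dock), key_at(k2,dock), open(d_dock_hall), open(d_lab_dock)}

== RESULT ==
["at(dock)", "key_at(k2,dock)", "open(d_dock_hall)", "open(d_lab_dock)"]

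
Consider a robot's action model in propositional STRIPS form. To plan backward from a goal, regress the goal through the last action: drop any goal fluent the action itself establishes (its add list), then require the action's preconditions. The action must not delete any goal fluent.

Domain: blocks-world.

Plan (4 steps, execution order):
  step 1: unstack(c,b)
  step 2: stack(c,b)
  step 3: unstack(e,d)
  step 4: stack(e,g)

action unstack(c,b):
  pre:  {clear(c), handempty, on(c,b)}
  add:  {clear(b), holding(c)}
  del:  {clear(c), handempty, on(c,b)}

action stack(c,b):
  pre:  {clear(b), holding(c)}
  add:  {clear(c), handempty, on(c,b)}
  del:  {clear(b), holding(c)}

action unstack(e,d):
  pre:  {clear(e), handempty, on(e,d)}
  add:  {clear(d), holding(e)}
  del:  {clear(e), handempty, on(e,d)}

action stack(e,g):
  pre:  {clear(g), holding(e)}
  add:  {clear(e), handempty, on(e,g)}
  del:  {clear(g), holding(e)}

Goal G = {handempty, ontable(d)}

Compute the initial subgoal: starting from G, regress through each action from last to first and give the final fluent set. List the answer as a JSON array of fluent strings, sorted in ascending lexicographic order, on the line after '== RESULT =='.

Work backward from the goal:
  through step 4 (stack(e,g)): drop {handempty}, keep {ontable(d)}, require {clear(g), holding(e)}
    → {clear(g), holding(e), ontable(d)}
  through step 3 (unstack(e,d)): drop {holding(e)}, keep {clear(g), ontable(d)}, require {clear(e), handempty, on(e,d)}
    → {clear(e), clear(g), handempty, on(e,d), ontable(d)}
  through step 2 (stack(c,b)): drop {handempty}, keep {clear(e), clear(g), on(e,d), ontable(d)}, require {clear(b), holding(c)}
    → {clear(b), clear(e), clear(g), holding(c), on(e,d), ontable(d)}
  through step 1 (unstack(c,b)): drop {clear(b), holding(c)}, keep {clear(e), clear(g), on(e,d), ontable(d)}, require {clear(c), handempty, on(c,b)}
    → {clear(c), clear(e), clear(g), handempty, on(c,b), on(e,d), ontable(d)}

== RESULT ==
["clear(c)", "clear(e)", "clear(g)", "handempty", "on(c,b)", "on(e,d)", "ontable(d)"]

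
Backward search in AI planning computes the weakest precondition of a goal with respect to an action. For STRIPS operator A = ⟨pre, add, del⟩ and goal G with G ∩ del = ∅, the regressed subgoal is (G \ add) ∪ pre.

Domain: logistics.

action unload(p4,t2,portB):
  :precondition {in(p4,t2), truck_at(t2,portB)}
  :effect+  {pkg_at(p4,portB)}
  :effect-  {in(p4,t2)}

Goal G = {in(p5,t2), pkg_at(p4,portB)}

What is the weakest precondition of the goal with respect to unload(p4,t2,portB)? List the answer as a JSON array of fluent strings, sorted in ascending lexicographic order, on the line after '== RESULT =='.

Compute (G \ add) ∪ pre:
  G ∩ del = {}  (empty — regression defined)
  G \ add = {in(p5,t2), pkg_at(p4,portB)} \ {pkg_at(p4,portB)} = {in(p5,t2)}
  ∪ pre   = {in(p5,t2)} ∪ {in(p4,t2), truck_at(t2,portB)}
          = {in(p4,t2), in(p5,t2), truck_at(t2,portB)}

== RESULT ==
["in(p4,t2)", "in(p5,t2)", "truck_at(t2,portB)"]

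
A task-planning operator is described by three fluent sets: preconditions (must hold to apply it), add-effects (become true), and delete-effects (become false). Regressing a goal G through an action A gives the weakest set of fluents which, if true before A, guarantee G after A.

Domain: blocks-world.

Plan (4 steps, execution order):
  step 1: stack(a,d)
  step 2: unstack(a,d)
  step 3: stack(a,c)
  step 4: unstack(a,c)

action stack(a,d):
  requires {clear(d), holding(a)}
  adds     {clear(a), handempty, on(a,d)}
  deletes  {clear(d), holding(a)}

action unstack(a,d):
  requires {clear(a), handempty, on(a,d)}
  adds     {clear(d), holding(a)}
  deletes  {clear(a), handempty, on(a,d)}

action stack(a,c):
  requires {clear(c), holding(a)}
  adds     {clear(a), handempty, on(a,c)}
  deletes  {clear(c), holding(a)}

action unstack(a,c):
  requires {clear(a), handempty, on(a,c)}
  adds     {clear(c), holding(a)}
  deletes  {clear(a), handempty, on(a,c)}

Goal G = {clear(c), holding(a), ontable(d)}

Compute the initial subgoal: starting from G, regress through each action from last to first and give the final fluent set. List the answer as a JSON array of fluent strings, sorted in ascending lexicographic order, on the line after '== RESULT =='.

Regress step by step:
  through step 4 (unstack(a,c)): drop {clear(c), holding(a)}, keep {ontable(d)}, require {clear(a), handempty, on(a,c)}
    → {clear(a), handempty, on(a,c), ontable(d)}
  through step 3 (stack(a,c)): drop {clear(a), handempty, on(a,c)}, keep {ontable(d)}, require {clear(c), holding(a)}
    → {clear(c), holding(a), ontable(d)}
  through step 2 (unstack(a,d)): drop {holding(a)}, keep {clear(c), ontable(d)}, require {clear(a), handempty, on(a,d)}
    → {clear(a), clear(c), handempty, on(a,d), ontable(d)}
  through step 1 (stack(a,d)): drop {clear(a), handempty, on(a,d)}, keep {clear(c), ontable(d)}, require {clear(d), holding(a)}
    → {clear(c), clear(d), holding(a), ontable(d)}

== RESULT ==
["clear(c)", "clear(d)", "holding(a)", "ontable(d)"]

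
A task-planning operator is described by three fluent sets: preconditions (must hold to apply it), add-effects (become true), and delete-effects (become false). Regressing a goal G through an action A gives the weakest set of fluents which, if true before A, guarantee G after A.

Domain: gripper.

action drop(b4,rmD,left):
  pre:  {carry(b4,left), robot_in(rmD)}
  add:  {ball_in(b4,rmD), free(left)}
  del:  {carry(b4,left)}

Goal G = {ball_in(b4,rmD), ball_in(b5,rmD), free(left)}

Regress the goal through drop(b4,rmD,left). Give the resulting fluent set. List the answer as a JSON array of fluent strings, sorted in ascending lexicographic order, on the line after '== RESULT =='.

Compute (G \ add) ∪ pre:
  G ∩ del = {}  (empty — regression defined)
  G \ add = {ball_in(b4,rmD), ball_in(b5,rmD), free(left)} \ {ball_in(b4,rmD), free(left)} = {ball_in(b5,rmD)}
  ∪ pre   = {ball_in(b5,rmD)} ∪ {carry(b4,left), robot_in(rmD)}
          = {ball_in(b5,rmD), carry(b4,left), robot_in(rmD)}

== RESULT ==
["ball_in(b5,rmD)", "carry(b4,left)", "robot_in(rmD)"]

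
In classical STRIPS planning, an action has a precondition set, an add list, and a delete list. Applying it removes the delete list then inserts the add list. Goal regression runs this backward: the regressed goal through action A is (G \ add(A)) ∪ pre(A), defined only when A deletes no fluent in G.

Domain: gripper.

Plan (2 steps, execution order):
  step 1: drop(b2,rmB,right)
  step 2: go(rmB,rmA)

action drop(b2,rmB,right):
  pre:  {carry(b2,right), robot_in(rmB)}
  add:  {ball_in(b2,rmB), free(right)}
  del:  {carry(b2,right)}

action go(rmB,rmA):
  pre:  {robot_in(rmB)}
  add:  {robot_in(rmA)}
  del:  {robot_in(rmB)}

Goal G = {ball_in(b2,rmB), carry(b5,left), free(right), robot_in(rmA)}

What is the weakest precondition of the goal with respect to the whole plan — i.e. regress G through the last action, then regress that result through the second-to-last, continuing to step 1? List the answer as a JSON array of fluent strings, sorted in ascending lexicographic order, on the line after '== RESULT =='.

Regress step by step:
  through step 2 (go(rmB,rmA)): drop {robot_in(rmA)}, keep {ball_in(b2,rmB), carry(b5,left), free(right)}, require {robot_in(rmB)}
    → {ball_in(b2,rmB), carry(b5,left), free(right), robot_in(rmB)}
  through step 1 (drop(b2,rmB,right)): drop {ball_in(b2,rmB), free(right)}, keep {carry(b5,left), robot_in(rmB)}, require {carry(b2,right), robot_in(rmB)}
    → {carry(b2,right), carry(b5,left), robot_in(rmB)}

== RESULT ==
["carry(b2,right)", "carry(b5,left)", "robot_in(rmB)"]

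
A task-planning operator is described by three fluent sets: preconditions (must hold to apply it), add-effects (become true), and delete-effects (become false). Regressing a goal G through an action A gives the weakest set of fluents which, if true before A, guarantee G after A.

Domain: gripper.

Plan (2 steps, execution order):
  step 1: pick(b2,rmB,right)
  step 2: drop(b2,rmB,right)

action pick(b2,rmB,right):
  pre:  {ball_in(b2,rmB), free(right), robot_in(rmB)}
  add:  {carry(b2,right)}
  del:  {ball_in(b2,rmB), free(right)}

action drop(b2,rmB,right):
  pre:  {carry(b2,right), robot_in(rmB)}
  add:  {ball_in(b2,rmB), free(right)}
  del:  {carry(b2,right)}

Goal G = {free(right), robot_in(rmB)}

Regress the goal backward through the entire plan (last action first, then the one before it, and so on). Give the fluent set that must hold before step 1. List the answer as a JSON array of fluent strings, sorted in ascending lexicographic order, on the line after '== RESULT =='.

Work backward from the goal:
  through step 2 (drop(b2,rmB,right)): drop {free(right)}, keep {robot_in(rmB)}, require {carry(b2,right), robot_in(rmB)}
    → {carry(b2,right), robot_in(rmB)}
  through step 1 (pick(b2,rmB,right)): drop {carry(b2,right)}, keep {robot_in(rmB)}, require {ball_in(b2,rmB), free(right), robot_in(rmB)}
    → {ball_in(b2,rmB), free(right), robot_in(rmB)}

== RESULT ==
["ball_in(b2,rmB)", "free(right)", "robot_in(rmB)"]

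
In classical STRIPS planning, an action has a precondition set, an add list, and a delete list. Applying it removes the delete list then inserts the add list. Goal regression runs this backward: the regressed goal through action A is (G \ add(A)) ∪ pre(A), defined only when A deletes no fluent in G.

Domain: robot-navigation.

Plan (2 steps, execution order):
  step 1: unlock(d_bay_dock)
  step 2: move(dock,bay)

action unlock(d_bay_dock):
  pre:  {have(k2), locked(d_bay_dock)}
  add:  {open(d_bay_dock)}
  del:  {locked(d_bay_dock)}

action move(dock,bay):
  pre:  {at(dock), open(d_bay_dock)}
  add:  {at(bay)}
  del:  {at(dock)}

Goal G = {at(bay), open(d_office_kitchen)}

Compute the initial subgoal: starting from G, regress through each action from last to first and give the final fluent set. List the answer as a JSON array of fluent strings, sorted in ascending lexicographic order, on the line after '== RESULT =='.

Work backward from the goal:
  through step 2 (move(dock,bay)): drop {at(bay)}, keep {open(d_office_kitchen)}, require {at(dock), open(d_bay_dock)}
    → {at(dock), open(d_bay_dock), open(d_office_kitchen)}
  through step 1 (unlock(d_bay_dock)): drop {open(d_bay_dock)}, keep {at(dock), open(d_office_kitchen)}, require {have(k2), locked(d_bay_dock)}
    → {at(dock), have(k2), locked(d_bay_dock), open(d_office_kitchen)}

== RESULT ==
["at(dock)", "have(k2)", "locked(d_bay_dock)", "open(d_office_kitchen)"]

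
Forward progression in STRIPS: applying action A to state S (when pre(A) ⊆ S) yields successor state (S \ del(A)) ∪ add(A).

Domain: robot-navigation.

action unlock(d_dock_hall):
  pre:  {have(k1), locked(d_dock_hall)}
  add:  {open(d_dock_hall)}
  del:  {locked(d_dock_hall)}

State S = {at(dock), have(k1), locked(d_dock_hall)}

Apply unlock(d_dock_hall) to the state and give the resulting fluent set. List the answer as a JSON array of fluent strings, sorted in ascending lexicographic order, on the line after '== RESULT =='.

Progress:
  pre ⊆ S: {have(k1), locked(d_dock_hall)} ⊆ S  — applicable
  S \ del = {at(dock), have(k1)}
  ∪ add   = {at(dock), have(k1), open(d_dock_hall)}

== RESULT ==
["at(dock)", "have(k1)", "open(d_dock_hall)"]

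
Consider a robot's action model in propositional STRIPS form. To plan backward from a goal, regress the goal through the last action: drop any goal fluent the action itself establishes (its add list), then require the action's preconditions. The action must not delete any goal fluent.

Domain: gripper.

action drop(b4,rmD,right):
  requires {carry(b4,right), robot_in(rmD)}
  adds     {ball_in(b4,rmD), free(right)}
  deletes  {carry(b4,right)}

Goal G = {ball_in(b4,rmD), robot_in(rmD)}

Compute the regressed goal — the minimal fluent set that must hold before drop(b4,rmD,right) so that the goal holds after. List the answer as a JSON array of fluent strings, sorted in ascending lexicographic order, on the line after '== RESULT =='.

Regress:
  G ∩ del = {}  (empty — regression defined)
  G \ add = {ball_in(b4,rmD), robot_in(rmD)} \ {ball_in(b4,rmD), free(right)} = {robot_in(rmD)}
  ∪ pre   = {robot_in(rmD)} ∪ {carry(b4,right), robot_in(rmD)}
          = {carry(b4,right), robot_in(rmD)}

== RESULT ==
["carry(b4,right)", "robot_in(rmD)"]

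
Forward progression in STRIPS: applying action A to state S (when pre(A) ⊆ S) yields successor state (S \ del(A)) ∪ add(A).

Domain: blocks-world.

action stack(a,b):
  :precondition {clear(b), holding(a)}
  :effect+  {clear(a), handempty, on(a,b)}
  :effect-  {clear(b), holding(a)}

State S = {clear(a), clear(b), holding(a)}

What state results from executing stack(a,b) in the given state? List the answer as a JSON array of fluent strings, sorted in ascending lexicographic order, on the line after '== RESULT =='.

Compute (S \ del) ∪ add:
  pre ⊆ S: {clear(b), holding(a)} ⊆ S  — applicable
  S \ del = {clear(a)}
  ∪ add   = {clear(a), handempty, on(a,b)}

== RESULT ==
["clear(a)", "handempty", "on(a,b)"]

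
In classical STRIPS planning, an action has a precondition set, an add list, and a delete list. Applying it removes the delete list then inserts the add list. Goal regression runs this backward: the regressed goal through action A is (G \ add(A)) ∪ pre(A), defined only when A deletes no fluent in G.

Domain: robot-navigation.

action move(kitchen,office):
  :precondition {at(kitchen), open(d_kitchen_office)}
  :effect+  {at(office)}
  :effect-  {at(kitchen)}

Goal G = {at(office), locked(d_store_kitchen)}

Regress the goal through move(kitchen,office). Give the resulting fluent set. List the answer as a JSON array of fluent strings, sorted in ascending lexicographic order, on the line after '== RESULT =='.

Regress:
  G ∩ del = {}  (empty — regression defined)
  G \ add = {at(office), locked(d_store_kitchen)} \ {at(office)} = {locked(d_store_kitchen)}
  ∪ pre   = {locked(d_store_kitchen)} ∪ {at(kitchen), open(d_kitchen_office)}
          = {at(kitchen), locked(d_store_kitchen), open(d_kitchen_office)}

== RESULT ==
["at(kitchen)", "locked(d_store_kitchen)", "open(d_kitchen_office)"]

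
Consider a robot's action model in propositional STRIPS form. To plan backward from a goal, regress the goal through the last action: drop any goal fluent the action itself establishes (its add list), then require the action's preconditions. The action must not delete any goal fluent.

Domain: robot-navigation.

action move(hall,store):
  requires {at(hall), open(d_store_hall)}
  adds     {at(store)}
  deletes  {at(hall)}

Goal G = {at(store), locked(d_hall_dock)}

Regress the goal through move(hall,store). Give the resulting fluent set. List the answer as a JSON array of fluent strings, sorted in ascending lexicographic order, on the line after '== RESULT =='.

Regress:
  G ∩ del = {}  (empty — regression defined)
  G \ add = {at(store), locked(d_hall_dock)} \ {at(store)} = {locked(d_hall_dock)}
  ∪ pre   = {locked(d_hall_dock)} ∪ {at(hall), open(d_store_hall)}
          = {at(hall), locked(d_hall_dock), open(d_store_hall)}

== RESULT ==
["at(hall)", "locked(d_hall_dock)", "open(d_store_hall)"]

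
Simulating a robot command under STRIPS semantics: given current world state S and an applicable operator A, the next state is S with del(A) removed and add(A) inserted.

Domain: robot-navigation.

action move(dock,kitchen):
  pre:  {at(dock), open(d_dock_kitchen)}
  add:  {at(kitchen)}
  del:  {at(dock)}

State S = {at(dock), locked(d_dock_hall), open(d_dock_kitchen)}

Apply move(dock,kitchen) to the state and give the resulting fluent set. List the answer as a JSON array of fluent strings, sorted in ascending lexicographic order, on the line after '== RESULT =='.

Progress:
  pre ⊆ S: {at(dock), open(d_dock_kitchen)} ⊆ S  — applicable
  S \ del = {locked(d_dock_hall), open(d_dock_kitchen)}
  ∪ add   = {at(kitchen), locked(d_dock_hall), open(d_dock_kitchen)}

== RESULT ==
["at(kitchen)", "locked(d_dock_hall)", "open(d_dock_kitchen)"]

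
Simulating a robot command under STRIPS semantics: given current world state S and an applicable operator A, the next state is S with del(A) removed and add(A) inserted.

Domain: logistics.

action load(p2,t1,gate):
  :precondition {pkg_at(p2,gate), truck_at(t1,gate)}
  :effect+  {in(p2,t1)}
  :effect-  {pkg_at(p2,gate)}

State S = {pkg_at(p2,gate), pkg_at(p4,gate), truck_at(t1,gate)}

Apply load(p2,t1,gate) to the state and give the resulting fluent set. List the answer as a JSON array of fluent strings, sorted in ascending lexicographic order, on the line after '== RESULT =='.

Compute (S \ del) ∪ add:
  pre ⊆ S: {pkg_at(p2,gate), truck_at(t1,gate)} ⊆ S  — applicable
  S \ del = {pkg_at(p4,gate), truck_at(t1,gate)}
  ∪ add   = {in(p2,t1), pkg_at(p4,gate), truck_at(t1,gate)}

== RESULT ==
["in(p2,t1)", "pkg_at(p4,gate)", "truck_at(t1,gate)"]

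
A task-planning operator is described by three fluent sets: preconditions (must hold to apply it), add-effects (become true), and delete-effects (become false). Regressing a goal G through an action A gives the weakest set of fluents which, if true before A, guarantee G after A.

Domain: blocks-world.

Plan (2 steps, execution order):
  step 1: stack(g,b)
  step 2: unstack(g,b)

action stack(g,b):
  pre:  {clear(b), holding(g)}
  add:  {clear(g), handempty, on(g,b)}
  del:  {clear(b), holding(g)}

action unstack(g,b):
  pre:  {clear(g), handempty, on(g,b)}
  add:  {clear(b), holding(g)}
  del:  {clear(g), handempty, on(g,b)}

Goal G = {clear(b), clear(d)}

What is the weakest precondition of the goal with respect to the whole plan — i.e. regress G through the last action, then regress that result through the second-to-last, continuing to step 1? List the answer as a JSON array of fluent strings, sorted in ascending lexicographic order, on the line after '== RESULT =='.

Regress step by step:
  through step 2 (unstack(g,b)): drop {clear(b)}, keep {clear(d)}, require {clear(g), handempty, on(g,b)}
    → {clear(d), clear(g), handempty, on(g,b)}
  through step 1 (stack(g,b)): drop {clear(g), handempty, on(g,b)}, keep {clear(d)}, require {clear(b), holding(g)}
    → {clear(b), clear(d), holding(g)}

== RESULT ==
["clear(b)", "clear(d)", "holding(g)"]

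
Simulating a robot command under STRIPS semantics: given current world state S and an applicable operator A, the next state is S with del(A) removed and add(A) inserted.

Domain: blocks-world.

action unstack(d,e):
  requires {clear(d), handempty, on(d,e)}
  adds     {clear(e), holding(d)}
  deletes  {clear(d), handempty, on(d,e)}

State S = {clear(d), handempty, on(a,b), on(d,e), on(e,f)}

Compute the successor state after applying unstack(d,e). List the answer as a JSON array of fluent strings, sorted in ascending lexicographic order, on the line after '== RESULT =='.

Progress:
  pre ⊆ S: {clear(d), handempty, on(d,e)} ⊆ S  — applicable
  S \ del = {on(a,b), on(e,f)}
  ∪ add   = {clear(e), holding(d), on(a,b), on(e,f)}

== RESULT ==
["clear(e)", "holding(d)", "on(a,b)", "on(e,f)"]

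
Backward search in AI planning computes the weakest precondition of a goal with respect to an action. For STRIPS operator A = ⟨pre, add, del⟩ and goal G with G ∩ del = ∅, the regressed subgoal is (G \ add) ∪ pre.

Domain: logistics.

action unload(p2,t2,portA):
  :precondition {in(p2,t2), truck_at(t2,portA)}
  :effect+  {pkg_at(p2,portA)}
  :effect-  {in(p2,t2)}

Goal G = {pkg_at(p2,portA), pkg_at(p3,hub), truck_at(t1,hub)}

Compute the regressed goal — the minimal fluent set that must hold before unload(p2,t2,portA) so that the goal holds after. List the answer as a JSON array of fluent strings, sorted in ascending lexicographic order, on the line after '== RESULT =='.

Compute (G \ add) ∪ pre:
  G ∩ del = {}  (empty — regression defined)
  G \ add = {pkg_at(p2,portA), pkg_at(p3,hub), truck_at(t1,hub)} \ {pkg_at(p2,portA)} = {pkg_at(p3,hub), truck_at(t1,hub)}
  ∪ pre   = {pkg_at(p3,hub), truck_at(t1,hub)} ∪ {in(p2,t2), truck_at(t2,portA)}
          = {in(p2,t2), pkg_at(p3,hub), truck_at(t1,hub), truck_at(t2,portA)}

== RESULT ==
["in(p2,t2)", "pkg_at(p3,hub)", "truck_at(t1,hub)", "truck_at(t2,portA)"]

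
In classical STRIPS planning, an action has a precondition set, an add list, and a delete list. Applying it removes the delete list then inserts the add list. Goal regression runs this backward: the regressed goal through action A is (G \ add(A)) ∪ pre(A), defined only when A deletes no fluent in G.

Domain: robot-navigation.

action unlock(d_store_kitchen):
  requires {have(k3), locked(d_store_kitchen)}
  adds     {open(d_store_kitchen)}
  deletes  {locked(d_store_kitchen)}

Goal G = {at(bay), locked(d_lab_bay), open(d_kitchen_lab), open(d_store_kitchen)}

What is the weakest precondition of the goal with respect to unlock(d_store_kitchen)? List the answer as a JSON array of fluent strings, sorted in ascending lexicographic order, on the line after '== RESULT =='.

Compute (G \ add) ∪ pre:
  G ∩ del = {}  (empty — regression defined)
  G \ add = {at(bay), locked(d_lab_bay), open(d_kitchen_lab), open(d_store_kitchen)} \ {open(d_store_kitchen)} = {at(bay), locked(d_lab_bay), open(d_kitchen_lab)}
  ∪ pre   = {at(bay), locked(d_lab_bay), open(d_kitchen_lab)} ∪ {have(k3), locked(d_store_kitchen)}
          = {at(bay), have(k3), locked(d_lab_bay), locked(d_store_kitchen), open(d_kitchen_lab)}

== RESULT ==
["at(bay)", "have(k3)", "locked(d_lab_bay)", "locked(d_store_kitchen)", "open(d_kitchen_lab)"]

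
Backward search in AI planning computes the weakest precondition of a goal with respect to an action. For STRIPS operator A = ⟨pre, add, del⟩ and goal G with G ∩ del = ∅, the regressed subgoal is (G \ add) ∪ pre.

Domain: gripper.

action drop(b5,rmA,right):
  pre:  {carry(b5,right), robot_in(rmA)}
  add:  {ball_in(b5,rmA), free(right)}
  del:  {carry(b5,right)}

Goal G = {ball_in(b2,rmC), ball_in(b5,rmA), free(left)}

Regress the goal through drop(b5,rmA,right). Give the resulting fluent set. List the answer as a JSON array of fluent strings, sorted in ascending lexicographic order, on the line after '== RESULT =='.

Compute (G \ add) ∪ pre:
  G ∩ del = {}  (empty — regression defined)
  G \ add = {ball_in(b2,rmC), ball_in(b5,rmA), free(left)} \ {ball_in(b5,rmA), free(right)} = {ball_in(b2,rmC), free(left)}
  ∪ pre   = {ball_in(b2,rmC), free(left)} ∪ {carry(b5,right), robot_in(rmA)}
          = {ball_in(b2,rmC), carry(b5,right), free(left), robot_in(rmA)}

== RESULT ==
["ball_in(b2,rmC)", "carry(b5,right)", "free(left)", "robot_in(rmA)"]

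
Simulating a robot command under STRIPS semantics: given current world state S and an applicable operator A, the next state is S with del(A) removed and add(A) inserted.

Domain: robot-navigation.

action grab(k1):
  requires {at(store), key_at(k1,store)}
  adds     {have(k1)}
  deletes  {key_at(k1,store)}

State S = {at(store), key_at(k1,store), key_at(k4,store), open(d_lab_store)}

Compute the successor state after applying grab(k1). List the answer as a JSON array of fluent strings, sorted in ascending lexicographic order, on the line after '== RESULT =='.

Progress:
  pre ⊆ S: {at(store), key_at(k1,store)} ⊆ S  — applicable
  S \ del = {at(store), key_at(k4,store), open(d_lab_store)}
  ∪ add   = {at(store), have(k1), key_at(k4,store), open(d_lab_store)}

== RESULT ==
["at(store)", "have(k1)", "key_at(k4,store)", "open(d_lab_store)"]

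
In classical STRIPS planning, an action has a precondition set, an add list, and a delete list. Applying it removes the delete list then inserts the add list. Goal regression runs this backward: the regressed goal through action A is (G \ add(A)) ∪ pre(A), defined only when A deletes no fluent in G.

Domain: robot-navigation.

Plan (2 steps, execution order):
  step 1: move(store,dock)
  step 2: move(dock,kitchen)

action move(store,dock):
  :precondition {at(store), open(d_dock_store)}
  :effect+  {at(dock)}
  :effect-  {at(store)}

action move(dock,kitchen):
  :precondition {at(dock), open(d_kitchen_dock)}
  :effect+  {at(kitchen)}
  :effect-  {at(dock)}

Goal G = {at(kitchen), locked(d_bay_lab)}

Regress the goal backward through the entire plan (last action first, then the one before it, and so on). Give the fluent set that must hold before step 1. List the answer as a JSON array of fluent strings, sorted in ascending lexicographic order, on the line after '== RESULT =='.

Work backward from the goal:
  through step 2 (move(dock,kitchen)): drop {at(kitchen)}, keep {locked(d_bay_lab)}, require {at(dock), open(d_kitchen_dock)}
    → {at(dock), locked(d_bay_lab), open(d_kitchen_dock)}
  through step 1 (move(store,dock)): drop {at(dock)}, keep {locked(d_bay_lab), open(d_kitchen_dock)}, require {at(store), open(d_dock_store)}
    → {at(store), locked(d_bay_lab), open(d_dock_store), open(d_kitchen_dock)}

== RESULT ==
["at(store)", "locked(d_bay_lab)", "open(d_dock_store)", "open(d_kitchen_dock)"]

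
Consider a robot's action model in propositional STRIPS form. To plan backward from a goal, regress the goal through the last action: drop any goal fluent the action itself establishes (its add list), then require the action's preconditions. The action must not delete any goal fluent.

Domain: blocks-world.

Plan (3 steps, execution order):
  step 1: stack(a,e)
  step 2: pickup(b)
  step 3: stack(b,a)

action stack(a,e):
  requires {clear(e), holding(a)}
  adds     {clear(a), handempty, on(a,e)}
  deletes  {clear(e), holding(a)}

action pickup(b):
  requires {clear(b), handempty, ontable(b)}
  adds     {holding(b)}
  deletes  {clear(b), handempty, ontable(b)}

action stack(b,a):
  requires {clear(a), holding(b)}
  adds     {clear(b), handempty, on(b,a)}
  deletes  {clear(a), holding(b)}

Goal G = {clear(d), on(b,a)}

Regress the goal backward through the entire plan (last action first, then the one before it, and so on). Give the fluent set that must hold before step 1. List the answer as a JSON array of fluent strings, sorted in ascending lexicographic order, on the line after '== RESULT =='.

Work backward from the goal:
  through step 3 (stack(b,a)): drop {on(b,a)}, keep {clear(d)}, require {clear(a), holding(b)}
    → {clear(a), clear(d), holding(b)}
  through step 2 (pickup(b)): drop {holding(b)}, keep {clear(a), clear(d)}, require {clear(b), handempty, ontable(b)}
    → {clear(a), clear(b), clear(d), handempty, ontable(b)}
  through step 1 (stack(a,e)): drop {clear(a), handempty}, keep {clear(b), clear(d), ontable(b)}, require {clear(e), holding(a)}
    → {clear(b), clear(d), clear(e), holding(a), ontable(b)}

== RESULT ==
["clear(b)", "clear(d)", "clear(e)", "holding(a)", "ontable(b)"]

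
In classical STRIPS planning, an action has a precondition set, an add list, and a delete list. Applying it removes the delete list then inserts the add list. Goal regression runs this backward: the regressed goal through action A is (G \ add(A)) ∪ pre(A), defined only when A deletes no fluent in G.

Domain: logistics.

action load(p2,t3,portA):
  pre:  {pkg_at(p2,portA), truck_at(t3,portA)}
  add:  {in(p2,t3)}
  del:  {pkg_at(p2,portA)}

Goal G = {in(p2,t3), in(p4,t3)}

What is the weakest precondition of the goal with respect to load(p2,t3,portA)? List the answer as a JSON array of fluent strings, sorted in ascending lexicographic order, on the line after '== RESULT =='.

Regress:
  G ∩ del = {}  (empty — regression defined)
  G \ add = {in(p2,t3), in(p4,t3)} \ {in(p2,t3)} = {in(p4,t3)}
  ∪ pre   = {in(p4,t3)} ∪ {pkg_at(p2,portA), truck_at(t3,portA)}
          = {in(p4,t3), pkg_at(p2,portA), truck_at(t3,portA)}

== RESULT ==
["in(p4,t3)", "pkg_at(p2,portA)", "truck_at(t3,portA)"]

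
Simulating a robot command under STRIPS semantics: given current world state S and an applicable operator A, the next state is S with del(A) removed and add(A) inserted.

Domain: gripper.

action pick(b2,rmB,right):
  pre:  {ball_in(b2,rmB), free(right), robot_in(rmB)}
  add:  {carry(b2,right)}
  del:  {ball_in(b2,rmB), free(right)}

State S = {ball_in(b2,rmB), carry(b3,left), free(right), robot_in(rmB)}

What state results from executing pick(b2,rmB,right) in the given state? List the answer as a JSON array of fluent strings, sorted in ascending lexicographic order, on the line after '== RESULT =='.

Progress:
  pre ⊆ S: {ball_in(b2,rmB), free(right), robot_in(rmB)} ⊆ S  — applicable
  S \ del = {carry(b3,left), robot_in(rmB)}
  ∪ add   = {carry(b2,right), carry(b3,left), robot_in(rmB)}

== RESULT ==
["carry(b2,right)", "carry(b3,left)", "robot_in(rmB)"]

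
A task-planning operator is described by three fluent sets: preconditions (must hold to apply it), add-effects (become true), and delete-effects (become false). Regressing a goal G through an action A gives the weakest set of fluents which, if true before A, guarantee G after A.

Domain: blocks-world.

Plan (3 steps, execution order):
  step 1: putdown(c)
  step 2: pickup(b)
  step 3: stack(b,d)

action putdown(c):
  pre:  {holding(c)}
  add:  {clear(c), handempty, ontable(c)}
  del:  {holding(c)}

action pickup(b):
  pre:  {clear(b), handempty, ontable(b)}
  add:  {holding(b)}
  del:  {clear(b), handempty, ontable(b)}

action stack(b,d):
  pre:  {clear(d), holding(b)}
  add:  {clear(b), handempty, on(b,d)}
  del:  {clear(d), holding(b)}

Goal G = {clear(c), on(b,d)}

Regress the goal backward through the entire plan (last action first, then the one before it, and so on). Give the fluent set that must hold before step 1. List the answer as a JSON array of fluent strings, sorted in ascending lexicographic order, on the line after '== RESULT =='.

Work backward from the goal:
  through step 3 (stack(b,d)): drop {on(b,d)}, keep {clear(c)}, require {clear(d), holding(b)}
    → {clear(c), clear(d), holding(b)}
  through step 2 (pickup(b)): drop {holding(b)}, keep {clear(c), clear(d)}, require {clear(b), handempty, ontable(b)}
    → {clear(b), clear(c), clear(d), handempty, ontable(b)}
  through step 1 (putdown(c)): drop {clear(c), handempty}, keep {clear(b), clear(d), ontable(b)}, require {holding(c)}
    → {clear(b), clear(d), holding(c), ontable(b)}

== RESULT ==
["clear(b)", "clear(d)", "holding(c)", "ontable(b)"]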